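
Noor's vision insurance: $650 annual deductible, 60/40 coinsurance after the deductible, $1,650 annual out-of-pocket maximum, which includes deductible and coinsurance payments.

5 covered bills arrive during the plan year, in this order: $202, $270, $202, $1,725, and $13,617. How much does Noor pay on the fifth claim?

$300.40

Claim 1 ($202): fully absorbed by the deductible. Member pays $202; OOP now $202.
Claim 2 ($270): all of it applies to the deductible. Member pays $270; OOP now $472.
Claim 3 ($202): deductible takes $178, $24 remains; coinsurance $24 × 40% = $9.60. Member pays $187.60; OOP now $659.60.
Claim 4 ($1,725): 40% coinsurance on $1,725 = $690. Member pays $690; OOP now $1,349.60.
Claim 5 ($13,617): 40% coinsurance on $13,617 = $5,446.80. That would push OOP to $6,796.40, over the $1,650 cap, so member pays $1,650 − $1,349.60 = $300.40.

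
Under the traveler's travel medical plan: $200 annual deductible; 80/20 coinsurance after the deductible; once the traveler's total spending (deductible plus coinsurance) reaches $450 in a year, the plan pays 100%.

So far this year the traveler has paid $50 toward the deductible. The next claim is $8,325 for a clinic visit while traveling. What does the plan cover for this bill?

Deductible still to meet: $200 − $50 = $150.
The remaining $8,175 (= $8,325 − $150) moves to coinsurance.
20% of $8,175 = $1,635 falls to the traveler.
So the traveler owes $150 + $1,635 = $1,785 before any cap.
That would bring total out-of-pocket to $1,835, past the $450 cap. The traveler is capped at $450 − $50 = $400 on this claim.
The plan picks up $8,325 − $400 = $7,925.

$7,925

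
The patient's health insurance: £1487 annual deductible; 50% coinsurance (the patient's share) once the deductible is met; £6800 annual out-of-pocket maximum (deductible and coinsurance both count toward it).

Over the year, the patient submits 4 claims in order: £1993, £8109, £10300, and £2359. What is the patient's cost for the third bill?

Claim 1 (£1993): £1487 finishes the deductible; £506 goes to coinsurance; patient's 50% is £253. Cost to patient: £1740. OOP to date £1740.
Claim 2 (£8109): 50% coinsurance on £8109 = £4054.50. Cost to patient: £4054.50. OOP to date £5794.50.
Claim 3 (£10300): 50% coinsurance on £10300 = £5150. That would push OOP to £10944.50, over the £6800 cap, so patient pays £6800 − £5794.50 = £1005.50.

£1005.50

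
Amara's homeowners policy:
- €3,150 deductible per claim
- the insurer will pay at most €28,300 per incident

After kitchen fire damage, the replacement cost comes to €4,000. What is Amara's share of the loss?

€3,150

Less the €3,150 deductible: €4,000 − €3,150 = €850.
That's under the €28,300 cap, so the insurer reimburses the full €850.
Homeowner's share is the uncovered remainder: €4,000 − €850 = €3,150.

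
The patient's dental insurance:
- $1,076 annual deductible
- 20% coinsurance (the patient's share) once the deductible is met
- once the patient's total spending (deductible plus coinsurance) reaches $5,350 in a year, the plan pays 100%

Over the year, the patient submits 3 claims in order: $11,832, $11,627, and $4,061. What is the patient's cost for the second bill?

$2,122.80

Claim 1 ($11,832): $1,076 finishes the deductible; $10,756 goes to coinsurance; coinsurance $10,756 × 20% = $2,151.20. Cost to patient: $3,227.20. OOP to date $3,227.20.
Claim 2 ($11,627): deductible met; 20% of $11,627 = $2,325.40. Adding that to $3,227.20 gives $5,552.60, past the $5,350 cap; patient pays only $5,350 − $3,227.20 = $2,122.80.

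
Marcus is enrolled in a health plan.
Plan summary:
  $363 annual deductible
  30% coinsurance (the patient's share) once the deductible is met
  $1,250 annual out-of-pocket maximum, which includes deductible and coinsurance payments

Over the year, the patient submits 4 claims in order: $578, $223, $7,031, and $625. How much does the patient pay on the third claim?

Bill 1, $578: deductible takes $363, $215 remains; patient's 30% is $64.50. Patient owes $427.50 (running OOP $427.50).
Bill 2, $223: 30% coinsurance on $223 = $66.90. Patient owes $66.90 (running OOP $494.40).
Bill 3, $7,031: deductible already satisfied, so patient's share is 30% × $7,031 = $2,109.30. That would push OOP to $2,603.70, over the $1,250 cap, so patient pays $1,250 − $494.40 = $755.60.

$755.60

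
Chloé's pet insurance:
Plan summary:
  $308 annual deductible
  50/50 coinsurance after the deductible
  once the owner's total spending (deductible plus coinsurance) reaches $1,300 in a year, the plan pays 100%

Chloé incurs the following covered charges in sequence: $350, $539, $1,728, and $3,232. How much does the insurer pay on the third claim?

$1,026.50

Claim 1 ($350): deductible takes $308, $42 remains; coinsurance $42 × 50% = $21. Owner pays $329; OOP now $329. Insurer: $350 − $329 = $21.
Claim 2 ($539): 50% coinsurance on $539 = $269.50. Owner owes $269.50 (running OOP $598.50). Plan pays $539 − $269.50 = $269.50.
Claim 3 ($1,728): deductible already satisfied, so owner's share is 50% × $1,728 = $864. That would push OOP to $1,462.50, over the $1,300 cap, so owner pays $1,300 − $598.50 = $701.50. Insurer: $1,728 − $701.50 = $1,026.50.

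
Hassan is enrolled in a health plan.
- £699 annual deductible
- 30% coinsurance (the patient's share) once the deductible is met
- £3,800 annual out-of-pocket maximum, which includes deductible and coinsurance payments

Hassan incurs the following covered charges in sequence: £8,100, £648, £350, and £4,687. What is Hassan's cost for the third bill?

Claim 1 (£8,100): deductible takes £699, £7,401 remains; patient's 30% is £2,220.30. Cost to patient: £2,919.30. OOP to date £2,919.30.
Claim 2 (£648): 30% coinsurance on £648 = £194.40. Patient pays £194.40; OOP now £3,113.70.
Claim 3 (£350): deductible already satisfied, so patient's share is 30% × £350 = £105. Patient owes £105 (running OOP £3,218.70).

£105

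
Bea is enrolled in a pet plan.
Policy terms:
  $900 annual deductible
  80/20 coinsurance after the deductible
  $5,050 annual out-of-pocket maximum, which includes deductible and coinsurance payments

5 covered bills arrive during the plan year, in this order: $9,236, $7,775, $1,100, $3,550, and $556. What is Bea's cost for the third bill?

Claim 1 — $9,236: deductible takes $900, $8,336 remains; 20% of $8,336 = $1,667.20. Owner owes $2,567.20 (running OOP $2,567.20).
Claim 2 — $7,775: 20% coinsurance on $7,775 = $1,555. Cost to owner: $1,555. OOP to date $4,122.20.
Claim 3 — $1,100: deductible already satisfied, so owner's share is 20% × $1,100 = $220. Owner owes $220 (running OOP $4,342.20).

$220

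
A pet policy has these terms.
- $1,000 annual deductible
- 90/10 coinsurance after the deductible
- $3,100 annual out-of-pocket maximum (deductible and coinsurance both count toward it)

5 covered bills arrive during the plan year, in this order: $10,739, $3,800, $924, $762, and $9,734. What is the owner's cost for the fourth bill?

$76.20

Bill 1, $10,739: $1,000 finishes the deductible; $9,739 goes to coinsurance; owner's 10% is $973.90. Cost to owner: $1,973.90. OOP to date $1,973.90.
Bill 2, $3,800: deductible already satisfied, so owner's share is 10% × $3,800 = $380. Cost to owner: $380. OOP to date $2,353.90.
Bill 3, $924: deductible met; 10% of $924 = $92.40. Owner pays $92.40; OOP now $2,446.30.
Bill 4, $762: deductible met; 10% of $762 = $76.20. Owner owes $76.20 (running OOP $2,522.50).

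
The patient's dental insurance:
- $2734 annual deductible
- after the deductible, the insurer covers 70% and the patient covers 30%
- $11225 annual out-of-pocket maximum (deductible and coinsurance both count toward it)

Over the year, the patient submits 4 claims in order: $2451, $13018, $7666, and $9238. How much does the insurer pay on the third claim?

Claim 1 — $2451: all of it applies to the deductible. Patient owes $2451 (running OOP $2451). Plan pays $2451 − $2451 = $0.
Claim 2 — $13018: $283 finishes the deductible; $12735 goes to coinsurance; coinsurance $12735 × 30% = $3820.50. Cost to patient: $4103.50. OOP to date $6554.50. Insurer: $13018 − $4103.50 = $8914.50.
Claim 3 — $7666: deductible met; 30% of $7666 = $2299.80. Patient pays $2299.80; OOP now $8854.30. Plan pays $7666 − $2299.80 = $5366.20.

$5366.20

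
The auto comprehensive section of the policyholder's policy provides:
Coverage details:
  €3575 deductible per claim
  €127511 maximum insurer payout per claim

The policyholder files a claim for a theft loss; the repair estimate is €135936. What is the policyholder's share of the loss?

€8425

Subtract the deductible: €135936 − €3575 = €132361.
Since €132361 > €127511, the payout is capped at €127511.
The policyholder bears the rest of the original loss: €135936 − €127511 = €8425.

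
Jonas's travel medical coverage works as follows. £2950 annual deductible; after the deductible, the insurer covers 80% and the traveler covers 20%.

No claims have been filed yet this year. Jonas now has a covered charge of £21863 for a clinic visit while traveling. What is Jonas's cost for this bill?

Deductible not yet touched, so the first £2950 of the bill goes to the deductible.
That leaves £21863 − £2950 = £18913 for coinsurance.
Traveler's 20% share of £18913 is £3782.60.
So the traveler owes £2950 + £3782.60 = £6732.60.

£6732.60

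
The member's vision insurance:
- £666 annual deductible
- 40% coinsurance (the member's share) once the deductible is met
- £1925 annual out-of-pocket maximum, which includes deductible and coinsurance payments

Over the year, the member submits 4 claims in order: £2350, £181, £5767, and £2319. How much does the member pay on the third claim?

#1 (£2350): £666 finishes the deductible; £1684 goes to coinsurance; 40% of £1684 = £673.60. Cost to member: £1339.60. OOP to date £1339.60.
#2 (£181): deductible met; 40% of £181 = £72.40. Member pays £72.40; OOP now £1412.
#3 (£5767): deductible already satisfied, so member's share is 40% × £5767 = £2306.80. OOP would hit £3718.80 > £1925, so the cap limits the member to £1925 − £1412 = £513.

£513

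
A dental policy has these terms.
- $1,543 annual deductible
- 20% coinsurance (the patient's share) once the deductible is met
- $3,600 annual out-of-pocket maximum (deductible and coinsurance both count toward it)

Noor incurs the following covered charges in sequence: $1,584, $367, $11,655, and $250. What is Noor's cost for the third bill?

#1 ($1,584): deductible takes $1,543, $41 remains; 20% of $41 = $8.20. Patient pays $1,551.20; OOP now $1,551.20.
#2 ($367): deductible met; 20% of $367 = $73.40. Patient owes $73.40 (running OOP $1,624.60).
#3 ($11,655): deductible already satisfied, so patient's share is 20% × $11,655 = $2,331. Adding that to $1,624.60 gives $3,955.60, past the $3,600 cap; patient pays only $3,600 − $1,624.60 = $1,975.40.

$1,975.40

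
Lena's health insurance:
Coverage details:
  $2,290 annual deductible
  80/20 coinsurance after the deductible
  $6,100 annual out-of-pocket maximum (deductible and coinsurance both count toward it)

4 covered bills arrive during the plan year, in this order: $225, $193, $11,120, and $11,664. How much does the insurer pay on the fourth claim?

Claim 1 — $225: entire amount goes to the deductible. Cost to patient: $225. OOP to date $225. Insurer: $225 − $225 = $0.
Claim 2 — $193: all of it applies to the deductible. Patient pays $193; OOP now $418. Insurer: $193 − $193 = $0.
Claim 3 — $11,120: $1,872 to deductible, leaving $9,248; 20% of $9,248 = $1,849.60. Patient owes $3,721.60 (running OOP $4,139.60). Insurer: $11,120 − $3,721.60 = $7,398.40.
Claim 4 — $11,664: deductible already satisfied, so patient's share is 20% × $11,664 = $2,332.80. OOP would hit $6,472.40 > $6,100, so the cap limits the patient to $6,100 − $4,139.60 = $1,960.40. Insurer: $11,664 − $1,960.40 = $9,703.60.

$9,703.60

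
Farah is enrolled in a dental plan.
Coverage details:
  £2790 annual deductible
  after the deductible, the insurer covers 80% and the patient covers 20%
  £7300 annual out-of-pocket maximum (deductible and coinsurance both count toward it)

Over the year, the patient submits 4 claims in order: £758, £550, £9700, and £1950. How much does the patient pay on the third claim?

£3125.60

Claim 1 — £758: entire amount goes to the deductible. Patient pays £758; OOP now £758.
Claim 2 — £550: all of it applies to the deductible. Patient pays £550; OOP now £1308.
Claim 3 — £9700: £1482 to deductible, leaving £8218; patient's 20% is £1643.60. Cost to patient: £3125.60. OOP to date £4433.60.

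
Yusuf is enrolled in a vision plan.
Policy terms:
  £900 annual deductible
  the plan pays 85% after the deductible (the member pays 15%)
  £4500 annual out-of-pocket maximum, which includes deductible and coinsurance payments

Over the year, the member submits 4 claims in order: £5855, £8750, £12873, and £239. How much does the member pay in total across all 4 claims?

Claim 1 — £5855: £900 to deductible, leaving £4955; member's 15% is £743.25. Member pays £1643.25; OOP now £1643.25.
Claim 2 — £8750: 15% coinsurance on £8750 = £1312.50. Member owes £1312.50 (running OOP £2955.75).
Claim 3 — £12873: deductible already satisfied, so member's share is 15% × £12873 = £1930.95. OOP would hit £4886.70 > £4500, so the cap limits the member to £4500 − £2955.75 = £1544.25.
Claim 4 — £239: deductible met; 15% of £239 = £35.85. Adding that to £4500 gives £4535.85, past the £4500 cap; member pays only £4500 − £4500 = £0.
Summing the member's payments: £1643.25 + £1312.50 + £1544.25 + £0 = £4500.

£4500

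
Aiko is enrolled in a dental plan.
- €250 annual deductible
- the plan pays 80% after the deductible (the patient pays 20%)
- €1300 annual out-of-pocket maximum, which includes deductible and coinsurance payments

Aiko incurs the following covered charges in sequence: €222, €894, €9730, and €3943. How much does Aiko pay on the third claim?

€876.80

Claim 1 — €222: all of it applies to the deductible. Patient owes €222 (running OOP €222).
Claim 2 — €894: deductible takes €28, €866 remains; patient's 20% is €173.20. Cost to patient: €201.20. OOP to date €423.20.
Claim 3 — €9730: deductible already satisfied, so patient's share is 20% × €9730 = €1946. That would push OOP to €2369.20, over the €1300 cap, so patient pays €1300 − €423.20 = €876.80.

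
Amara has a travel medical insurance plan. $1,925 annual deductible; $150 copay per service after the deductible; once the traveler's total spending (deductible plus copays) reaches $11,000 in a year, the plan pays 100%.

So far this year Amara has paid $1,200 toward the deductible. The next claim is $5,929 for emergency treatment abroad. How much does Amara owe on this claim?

Remaining deductible: $1,925 − $1,200 = $725.
That leaves $5,929 − $725 = $5,204 for the copay.
Copay on this service: $150.
That puts the traveler's cost at $725 + $150 = $875 before any cap.
Total out-of-pocket so far would be $1,200 + $875 = $2,075, below the $11,000 cap — no reduction.

$875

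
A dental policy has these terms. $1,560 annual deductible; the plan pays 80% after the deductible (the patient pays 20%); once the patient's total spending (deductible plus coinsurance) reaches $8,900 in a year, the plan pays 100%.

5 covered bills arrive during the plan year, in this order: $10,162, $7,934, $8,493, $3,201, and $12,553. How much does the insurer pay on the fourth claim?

Claim 1 — $10,162: $1,560 to deductible, leaving $8,602; coinsurance $8,602 × 20% = $1,720.40. Patient owes $3,280.40 (running OOP $3,280.40). Plan pays $10,162 − $3,280.40 = $6,881.60.
Claim 2 — $7,934: deductible already satisfied, so patient's share is 20% × $7,934 = $1,586.80. Cost to patient: $1,586.80. OOP to date $4,867.20. Plan pays $7,934 − $1,586.80 = $6,347.20.
Claim 3 — $8,493: deductible met; 20% of $8,493 = $1,698.60. Cost to patient: $1,698.60. OOP to date $6,565.80. Plan pays $8,493 − $1,698.60 = $6,794.40.
Claim 4 — $3,201: deductible already satisfied, so patient's share is 20% × $3,201 = $640.20. Patient pays $640.20; OOP now $7,206. Insurer: $3,201 − $640.20 = $2,560.80.

$2,560.80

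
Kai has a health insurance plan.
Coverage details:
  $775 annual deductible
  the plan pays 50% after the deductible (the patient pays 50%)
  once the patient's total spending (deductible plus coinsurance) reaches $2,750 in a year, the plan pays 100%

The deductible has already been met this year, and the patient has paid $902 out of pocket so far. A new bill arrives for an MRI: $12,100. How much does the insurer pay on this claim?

$10,252

With the deductible met, the entire $12,100 is subject to coinsurance.
50% of $12,100 = $6,050 falls to the patient.
Year-to-date out-of-pocket would reach $902 + $6,050 = $6,952, above the $2,750 maximum, so the patient pays only $2,750 − $902 = $1,848.
Insurer pays the balance: $12,100 − $1,848 = $10,252.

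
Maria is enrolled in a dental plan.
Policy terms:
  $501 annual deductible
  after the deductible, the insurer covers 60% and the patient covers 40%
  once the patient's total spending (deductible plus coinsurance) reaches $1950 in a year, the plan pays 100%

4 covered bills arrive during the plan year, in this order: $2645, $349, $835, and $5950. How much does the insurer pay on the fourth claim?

$5832.20

#1 ($2645): $501 finishes the deductible; $2144 goes to coinsurance; coinsurance $2144 × 40% = $857.60. Cost to patient: $1358.60. OOP to date $1358.60. Insurer: $2645 − $1358.60 = $1286.40.
#2 ($349): deductible already satisfied, so patient's share is 40% × $349 = $139.60. Patient owes $139.60 (running OOP $1498.20). Insurer: $349 − $139.60 = $209.40.
#3 ($835): deductible already satisfied, so patient's share is 40% × $835 = $334. Cost to patient: $334. OOP to date $1832.20. Insurer: $835 − $334 = $501.
#4 ($5950): 40% coinsurance on $5950 = $2380. Adding that to $1832.20 gives $4212.20, past the $1950 cap; patient pays only $1950 − $1832.20 = $117.80. Plan pays $5950 − $117.80 = $5832.20.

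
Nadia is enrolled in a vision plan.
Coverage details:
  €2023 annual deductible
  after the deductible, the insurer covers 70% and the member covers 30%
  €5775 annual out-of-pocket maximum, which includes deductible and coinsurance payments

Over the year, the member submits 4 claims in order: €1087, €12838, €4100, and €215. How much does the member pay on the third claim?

Bill 1, €1087: fully absorbed by the deductible. Member pays €1087; OOP now €1087.
Bill 2, €12838: deductible takes €936, €11902 remains; 30% of €11902 = €3570.60. Member owes €4506.60 (running OOP €5593.60).
Bill 3, €4100: deductible already satisfied, so member's share is 30% × €4100 = €1230. Adding that to €5593.60 gives €6823.60, past the €5775 cap; member pays only €5775 − €5593.60 = €181.40.

€181.40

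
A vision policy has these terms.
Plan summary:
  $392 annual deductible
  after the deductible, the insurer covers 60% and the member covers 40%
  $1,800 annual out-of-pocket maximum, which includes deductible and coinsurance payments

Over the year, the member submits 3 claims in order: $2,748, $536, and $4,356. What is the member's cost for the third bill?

$251.20

Claim 1 ($2,748): $392 to deductible, leaving $2,356; coinsurance $2,356 × 40% = $942.40. Member owes $1,334.40 (running OOP $1,334.40).
Claim 2 ($536): deductible met; 40% of $536 = $214.40. Member pays $214.40; OOP now $1,548.80.
Claim 3 ($4,356): deductible met; 40% of $4,356 = $1,742.40. Adding that to $1,548.80 gives $3,291.20, past the $1,800 cap; member pays only $1,800 − $1,548.80 = $251.20.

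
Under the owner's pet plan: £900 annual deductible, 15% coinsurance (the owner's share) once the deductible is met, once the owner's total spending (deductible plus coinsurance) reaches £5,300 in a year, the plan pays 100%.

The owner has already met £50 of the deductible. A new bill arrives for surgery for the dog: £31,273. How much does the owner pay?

£5,250

£50 of the £900 deductible is already met, leaving £850.
That leaves £31,273 − £850 = £30,423 for coinsurance.
15% of £30,423 = £4,563.45 falls to the owner.
Owner responsibility before any cap: £850 + £4,563.45 = £5,413.45.
That would bring total out-of-pocket to £5,463.45, past the £5,300 cap. The owner is capped at £5,300 − £50 = £5,250 on this claim.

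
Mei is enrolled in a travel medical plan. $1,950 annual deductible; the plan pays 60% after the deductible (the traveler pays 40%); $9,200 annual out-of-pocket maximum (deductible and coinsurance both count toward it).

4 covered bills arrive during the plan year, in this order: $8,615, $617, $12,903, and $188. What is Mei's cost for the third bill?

Claim 1 — $8,615: $1,950 finishes the deductible; $6,665 goes to coinsurance; traveler's 40% is $2,666. Traveler pays $4,616; OOP now $4,616.
Claim 2 — $617: deductible already satisfied, so traveler's share is 40% × $617 = $246.80. Traveler pays $246.80; OOP now $4,862.80.
Claim 3 — $12,903: deductible already satisfied, so traveler's share is 40% × $12,903 = $5,161.20. OOP would hit $10,024 > $9,200, so the cap limits the traveler to $9,200 − $4,862.80 = $4,337.20.

$4,337.20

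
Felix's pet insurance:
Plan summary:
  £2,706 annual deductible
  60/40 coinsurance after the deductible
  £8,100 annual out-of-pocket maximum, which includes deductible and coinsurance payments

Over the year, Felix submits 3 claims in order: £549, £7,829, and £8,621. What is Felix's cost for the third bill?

£3,125.20

Bill 1, £549: entire amount goes to the deductible. Owner pays £549; OOP now £549.
Bill 2, £7,829: deductible takes £2,157, £5,672 remains; coinsurance £5,672 × 40% = £2,268.80. Owner owes £4,425.80 (running OOP £4,974.80).
Bill 3, £8,621: deductible met; 40% of £8,621 = £3,448.40. Adding that to £4,974.80 gives £8,423.20, past the £8,100 cap; owner pays only £8,100 − £4,974.80 = £3,125.20.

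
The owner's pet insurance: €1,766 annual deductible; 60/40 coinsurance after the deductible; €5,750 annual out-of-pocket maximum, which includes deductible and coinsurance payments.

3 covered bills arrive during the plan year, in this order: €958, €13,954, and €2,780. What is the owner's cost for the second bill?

€4,792

#1 (€958): all of it applies to the deductible. Owner owes €958 (running OOP €958).
#2 (€13,954): €808 finishes the deductible; €13,146 goes to coinsurance; owner's 40% is €5,258.40. Deductible plus coinsurance: €808 + €5,258.40 = €6,066.40. That would push OOP to €7,024.40, over the €5,750 cap, so owner pays €5,750 − €958 = €4,792.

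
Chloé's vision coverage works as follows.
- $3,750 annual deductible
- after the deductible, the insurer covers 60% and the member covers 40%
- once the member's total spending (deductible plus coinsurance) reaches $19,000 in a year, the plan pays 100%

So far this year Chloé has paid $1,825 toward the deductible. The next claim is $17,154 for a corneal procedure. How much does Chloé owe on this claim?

Deductible still to meet: $3,750 − $1,825 = $1,925.
After the $1,925 deductible portion, $17,154 − $1,925 = $15,229 is subject to coinsurance.
Member's 40% share of $15,229 is $6,091.60.
That puts the member's cost at $1,925 + $6,091.60 = $8,016.60 before any cap.
Year-to-date out-of-pocket becomes $1,825 + $8,016.60 = $9,841.60, still under the $19,000 maximum, so no cap applies.

$8,016.60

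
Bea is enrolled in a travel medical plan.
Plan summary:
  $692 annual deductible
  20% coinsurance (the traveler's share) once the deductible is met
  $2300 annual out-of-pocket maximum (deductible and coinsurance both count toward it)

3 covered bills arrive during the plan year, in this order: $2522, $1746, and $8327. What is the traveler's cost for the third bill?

Claim 1 ($2522): deductible takes $692, $1830 remains; 20% of $1830 = $366. Traveler pays $1058; OOP now $1058.
Claim 2 ($1746): deductible already satisfied, so traveler's share is 20% × $1746 = $349.20. Traveler owes $349.20 (running OOP $1407.20).
Claim 3 ($8327): deductible met; 20% of $8327 = $1665.40. Adding that to $1407.20 gives $3072.60, past the $2300 cap; traveler pays only $2300 − $1407.20 = $892.80.

$892.80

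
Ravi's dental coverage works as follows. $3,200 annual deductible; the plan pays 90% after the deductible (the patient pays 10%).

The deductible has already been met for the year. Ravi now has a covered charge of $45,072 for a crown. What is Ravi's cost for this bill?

The deductible is already satisfied, so the full bill goes to coinsurance.
Coinsurance: $45,072 × 10% = $4,507.20.

$4,507.20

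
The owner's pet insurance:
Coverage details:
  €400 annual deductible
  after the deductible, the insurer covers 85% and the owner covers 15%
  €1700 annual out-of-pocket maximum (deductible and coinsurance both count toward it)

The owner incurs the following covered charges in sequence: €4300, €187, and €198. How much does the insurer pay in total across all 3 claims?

€3642.25

Bill 1, €4300: €400 to deductible, leaving €3900; 15% of €3900 = €585. Owner owes €985 (running OOP €985). Insurer: €4300 − €985 = €3315.
Bill 2, €187: deductible already satisfied, so owner's share is 15% × €187 = €28.05. Owner owes €28.05 (running OOP €1013.05). Plan pays €187 − €28.05 = €158.95.
Bill 3, €198: 15% coinsurance on €198 = €29.70. Cost to owner: €29.70. OOP to date €1042.75. Insurer: €198 − €29.70 = €168.30.
Insurer total = bills − owner's total = €4685 − €1042.75 = €3642.25.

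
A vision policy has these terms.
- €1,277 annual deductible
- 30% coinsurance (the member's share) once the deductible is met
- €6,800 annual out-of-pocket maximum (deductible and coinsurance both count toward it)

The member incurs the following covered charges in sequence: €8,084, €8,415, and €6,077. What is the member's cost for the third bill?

€956.40

#1 (€8,084): €1,277 finishes the deductible; €6,807 goes to coinsurance; coinsurance €6,807 × 30% = €2,042.10. Cost to member: €3,319.10. OOP to date €3,319.10.
#2 (€8,415): deductible already satisfied, so member's share is 30% × €8,415 = €2,524.50. Member owes €2,524.50 (running OOP €5,843.60).
#3 (€6,077): deductible already satisfied, so member's share is 30% × €6,077 = €1,823.10. That would push OOP to €7,666.70, over the €6,800 cap, so member pays €6,800 − €5,843.60 = €956.40.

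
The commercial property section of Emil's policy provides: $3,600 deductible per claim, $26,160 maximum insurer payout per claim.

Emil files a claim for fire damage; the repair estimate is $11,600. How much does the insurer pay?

$8,000

After the deductible, $11,600 − $3,600 = $8,000 remains.
That's under the $26,160 cap, so the insurer reimburses the full $8,000.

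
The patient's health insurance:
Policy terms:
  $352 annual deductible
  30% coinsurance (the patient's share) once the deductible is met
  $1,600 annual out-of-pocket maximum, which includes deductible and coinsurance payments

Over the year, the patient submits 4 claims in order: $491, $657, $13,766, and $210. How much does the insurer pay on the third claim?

$12,756.80

Bill 1, $491: $352 finishes the deductible; $139 goes to coinsurance; patient's 30% is $41.70. Patient owes $393.70 (running OOP $393.70). Insurer: $491 − $393.70 = $97.30.
Bill 2, $657: deductible already satisfied, so patient's share is 30% × $657 = $197.10. Patient pays $197.10; OOP now $590.80. Plan pays $657 − $197.10 = $459.90.
Bill 3, $13,766: deductible already satisfied, so patient's share is 30% × $13,766 = $4,129.80. OOP would hit $4,720.60 > $1,600, so the cap limits the patient to $1,600 − $590.80 = $1,009.20. Insurer: $13,766 − $1,009.20 = $12,756.80.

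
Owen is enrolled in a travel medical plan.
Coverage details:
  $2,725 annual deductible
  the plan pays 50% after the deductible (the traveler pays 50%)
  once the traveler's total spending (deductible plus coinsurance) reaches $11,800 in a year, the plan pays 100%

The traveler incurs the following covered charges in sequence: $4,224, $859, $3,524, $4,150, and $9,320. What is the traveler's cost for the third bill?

Claim 1 — $4,224: deductible takes $2,725, $1,499 remains; 50% of $1,499 = $749.50. Traveler pays $3,474.50; OOP now $3,474.50.
Claim 2 — $859: 50% coinsurance on $859 = $429.50. Traveler pays $429.50; OOP now $3,904.
Claim 3 — $3,524: deductible already satisfied, so traveler's share is 50% × $3,524 = $1,762. Traveler pays $1,762; OOP now $5,666.

$1,762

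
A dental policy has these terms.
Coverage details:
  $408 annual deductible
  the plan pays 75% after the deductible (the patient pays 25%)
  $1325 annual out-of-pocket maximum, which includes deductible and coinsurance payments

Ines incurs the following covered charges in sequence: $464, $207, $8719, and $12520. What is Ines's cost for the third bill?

$851.25

Claim 1 ($464): $408 to deductible, leaving $56; coinsurance $56 × 25% = $14. Cost to patient: $422. OOP to date $422.
Claim 2 ($207): deductible met; 25% of $207 = $51.75. Patient owes $51.75 (running OOP $473.75).
Claim 3 ($8719): deductible met; 25% of $8719 = $2179.75. OOP would hit $2653.50 > $1325, so the cap limits the patient to $1325 − $473.75 = $851.25.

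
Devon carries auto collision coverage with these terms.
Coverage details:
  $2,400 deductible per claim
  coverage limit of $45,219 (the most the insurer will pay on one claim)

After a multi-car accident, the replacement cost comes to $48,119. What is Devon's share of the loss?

$2,900

Less the $2,400 deductible: $48,119 − $2,400 = $45,719.
The $45,219 per-incident cap binds; insurer pays $45,219.
The driver bears the rest of the original loss: $48,119 − $45,219 = $2,900.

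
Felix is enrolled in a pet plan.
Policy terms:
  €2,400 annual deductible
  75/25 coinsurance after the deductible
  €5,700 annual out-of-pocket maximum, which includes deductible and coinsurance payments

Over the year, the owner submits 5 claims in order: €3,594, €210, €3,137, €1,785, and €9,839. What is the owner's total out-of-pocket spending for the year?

#1 (€3,594): deductible takes €2,400, €1,194 remains; coinsurance €1,194 × 25% = €298.50. Cost to owner: €2,698.50. OOP to date €2,698.50.
#2 (€210): 25% coinsurance on €210 = €52.50. Owner owes €52.50 (running OOP €2,751).
#3 (€3,137): 25% coinsurance on €3,137 = €784.25. Owner owes €784.25 (running OOP €3,535.25).
#4 (€1,785): 25% coinsurance on €1,785 = €446.25. Owner owes €446.25 (running OOP €3,981.50).
#5 (€9,839): deductible already satisfied, so owner's share is 25% × €9,839 = €2,459.75. OOP would hit €6,441.25 > €5,700, so the cap limits the owner to €5,700 − €3,981.50 = €1,718.50.
Total paid by the owner: €2,698.50 + €52.50 + €784.25 + €446.25 + €1,718.50 = €5,700.

€5,700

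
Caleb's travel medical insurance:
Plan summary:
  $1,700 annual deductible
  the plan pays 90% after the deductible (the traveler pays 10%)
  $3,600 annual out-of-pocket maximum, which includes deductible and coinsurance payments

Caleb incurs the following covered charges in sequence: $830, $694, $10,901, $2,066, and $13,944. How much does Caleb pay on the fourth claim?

$206.60

Claim 1 ($830): entire amount goes to the deductible. Traveler owes $830 (running OOP $830).
Claim 2 ($694): all of it applies to the deductible. Traveler owes $694 (running OOP $1,524).
Claim 3 ($10,901): $176 finishes the deductible; $10,725 goes to coinsurance; traveler's 10% is $1,072.50. Traveler owes $1,248.50 (running OOP $2,772.50).
Claim 4 ($2,066): deductible already satisfied, so traveler's share is 10% × $2,066 = $206.60. Cost to traveler: $206.60. OOP to date $2,979.10.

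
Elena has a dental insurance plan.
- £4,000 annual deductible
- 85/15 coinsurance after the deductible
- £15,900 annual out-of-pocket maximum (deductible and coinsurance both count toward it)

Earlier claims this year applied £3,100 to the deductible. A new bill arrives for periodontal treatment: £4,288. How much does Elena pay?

£1,408.20

Remaining deductible: £4,000 − £3,100 = £900.
The remaining £3,388 (= £4,288 − £900) moves to coinsurance.
15% of £3,388 = £508.20 falls to the patient.
Patient responsibility before any cap: £900 + £508.20 = £1,408.20.
Cumulative spending £3,100 + £1,408.20 = £4,508.20 stays under the £15,900 maximum.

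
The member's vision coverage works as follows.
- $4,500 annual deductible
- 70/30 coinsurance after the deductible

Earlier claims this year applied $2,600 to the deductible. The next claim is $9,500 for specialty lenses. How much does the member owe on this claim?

Deductible still to meet: $4,500 − $2,600 = $1,900.
That leaves $9,500 − $1,900 = $7,600 for coinsurance.
30% of $7,600 = $2,280 falls to the member.
So the member owes $1,900 + $2,280 = $4,180.

$4,180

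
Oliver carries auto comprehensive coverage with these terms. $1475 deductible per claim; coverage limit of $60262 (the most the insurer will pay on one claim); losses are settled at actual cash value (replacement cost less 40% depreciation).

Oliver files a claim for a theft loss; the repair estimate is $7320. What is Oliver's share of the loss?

Depreciate 40%: the covered value is $7320 × 0.6 = $4392.
After the deductible, $4392 − $1475 = $2917 remains.
$2917 is within the $60262 limit, so the insurer pays $2917.
Policyholder's share is the uncovered remainder: $7320 − $2917 = $4403.

$4403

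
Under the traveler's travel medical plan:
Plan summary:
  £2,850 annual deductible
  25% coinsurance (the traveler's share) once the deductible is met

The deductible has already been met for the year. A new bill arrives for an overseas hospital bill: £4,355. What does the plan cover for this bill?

The deductible is already satisfied, so the full bill goes to coinsurance.
Traveler's 25% share of £4,355 is £1,088.75.
The insurer covers the remainder: £4,355 − £1,088.75 = £3,266.25.

£3,266.25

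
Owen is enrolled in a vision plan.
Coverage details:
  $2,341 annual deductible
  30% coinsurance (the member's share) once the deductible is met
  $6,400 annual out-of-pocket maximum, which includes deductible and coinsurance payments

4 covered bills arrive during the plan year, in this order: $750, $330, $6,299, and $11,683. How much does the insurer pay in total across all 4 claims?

Claim 1 — $750: all of it applies to the deductible. Member owes $750 (running OOP $750). Insurer: $750 − $750 = $0.
Claim 2 — $330: all of it applies to the deductible. Member pays $330; OOP now $1,080. Plan pays $330 − $330 = $0.
Claim 3 — $6,299: deductible takes $1,261, $5,038 remains; coinsurance $5,038 × 30% = $1,511.40. Cost to member: $2,772.40. OOP to date $3,852.40. Insurer: $6,299 − $2,772.40 = $3,526.60.
Claim 4 — $11,683: deductible already satisfied, so member's share is 30% × $11,683 = $3,504.90. OOP would hit $7,357.30 > $6,400, so the cap limits the member to $6,400 − $3,852.40 = $2,547.60. Plan pays $11,683 − $2,547.60 = $9,135.40.
Insurer total = bills − member's total = $19,062 − $6,400 = $12,662.

$12,662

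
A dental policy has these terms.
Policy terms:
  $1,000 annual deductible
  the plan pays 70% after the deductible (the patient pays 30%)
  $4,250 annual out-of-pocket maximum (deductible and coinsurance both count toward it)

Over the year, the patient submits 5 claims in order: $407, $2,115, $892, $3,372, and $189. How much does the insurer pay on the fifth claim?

$132.30

Claim 1 — $407: fully absorbed by the deductible. Patient owes $407 (running OOP $407). Insurer: $407 − $407 = $0.
Claim 2 — $2,115: deductible takes $593, $1,522 remains; patient's 30% is $456.60. Patient owes $1,049.60 (running OOP $1,456.60). Plan pays $2,115 − $1,049.60 = $1,065.40.
Claim 3 — $892: deductible met; 30% of $892 = $267.60. Patient owes $267.60 (running OOP $1,724.20). Insurer: $892 − $267.60 = $624.40.
Claim 4 — $3,372: deductible met; 30% of $3,372 = $1,011.60. Patient owes $1,011.60 (running OOP $2,735.80). Plan pays $3,372 − $1,011.60 = $2,360.40.
Claim 5 — $189: 30% coinsurance on $189 = $56.70. Patient owes $56.70 (running OOP $2,792.50). Insurer: $189 − $56.70 = $132.30.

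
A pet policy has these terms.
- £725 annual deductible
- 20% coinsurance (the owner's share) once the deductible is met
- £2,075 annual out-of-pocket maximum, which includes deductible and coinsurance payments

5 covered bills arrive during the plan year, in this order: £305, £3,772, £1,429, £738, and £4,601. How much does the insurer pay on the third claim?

#1 (£305): all of it applies to the deductible. Cost to owner: £305. OOP to date £305. Insurer: £305 − £305 = £0.
#2 (£3,772): deductible takes £420, £3,352 remains; 20% of £3,352 = £670.40. Owner owes £1,090.40 (running OOP £1,395.40). Plan pays £3,772 − £1,090.40 = £2,681.60.
#3 (£1,429): deductible met; 20% of £1,429 = £285.80. Cost to owner: £285.80. OOP to date £1,681.20. Plan pays £1,429 − £285.80 = £1,143.20.

£1,143.20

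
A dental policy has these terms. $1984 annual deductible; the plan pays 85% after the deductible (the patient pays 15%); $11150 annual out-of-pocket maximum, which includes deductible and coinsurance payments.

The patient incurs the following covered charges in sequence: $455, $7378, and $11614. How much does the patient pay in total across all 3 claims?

Claim 1 — $455: all of it applies to the deductible. Patient owes $455 (running OOP $455).
Claim 2 — $7378: $1529 finishes the deductible; $5849 goes to coinsurance; 15% of $5849 = $877.35. Patient pays $2406.35; OOP now $2861.35.
Claim 3 — $11614: deductible met; 15% of $11614 = $1742.10. Cost to patient: $1742.10. OOP to date $4603.45.
Total paid by the patient: $455 + $2406.35 + $1742.10 = $4603.45.

$4603.45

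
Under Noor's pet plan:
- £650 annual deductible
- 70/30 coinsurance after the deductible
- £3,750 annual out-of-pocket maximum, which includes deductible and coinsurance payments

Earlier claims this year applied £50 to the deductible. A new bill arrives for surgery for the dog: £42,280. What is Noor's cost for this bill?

£3,700

Deductible still to meet: £650 − £50 = £600.
The remaining £41,680 (= £42,280 − £600) moves to coinsurance.
30% of £41,680 = £12,504 falls to the owner.
So the owner owes £600 + £12,504 = £13,104 before any cap.
That would bring total out-of-pocket to £13,154, past the £3,750 cap. The owner is capped at £3,750 − £50 = £3,700 on this claim.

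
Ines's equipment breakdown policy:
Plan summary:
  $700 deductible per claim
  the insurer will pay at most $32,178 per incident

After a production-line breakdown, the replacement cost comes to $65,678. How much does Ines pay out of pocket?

Less the $700 deductible: $65,678 − $700 = $64,978.
The $32,178 per-incident cap binds; insurer pays $32,178.
The business owner bears the rest of the original loss: $65,678 − $32,178 = $33,500.

$33,500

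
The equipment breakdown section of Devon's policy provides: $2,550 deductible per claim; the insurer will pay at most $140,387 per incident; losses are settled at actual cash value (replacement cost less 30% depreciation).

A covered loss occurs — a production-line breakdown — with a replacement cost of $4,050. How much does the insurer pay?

$285

At 30% depreciation, ACV = $4,050 − $1,215 = $2,835.
Subtract the deductible: $2,835 − $2,550 = $285.
That's under the $140,387 cap, so the insurer reimburses the full $285.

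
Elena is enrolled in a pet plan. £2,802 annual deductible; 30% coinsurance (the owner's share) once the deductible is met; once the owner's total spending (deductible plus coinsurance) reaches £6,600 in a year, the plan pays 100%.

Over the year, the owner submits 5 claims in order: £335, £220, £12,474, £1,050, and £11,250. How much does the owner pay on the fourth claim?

Claim 1 (£335): all of it applies to the deductible. Cost to owner: £335. OOP to date £335.
Claim 2 (£220): fully absorbed by the deductible. Owner owes £220 (running OOP £555).
Claim 3 (£12,474): £2,247 to deductible, leaving £10,227; coinsurance £10,227 × 30% = £3,068.10. Owner owes £5,315.10 (running OOP £5,870.10).
Claim 4 (£1,050): 30% coinsurance on £1,050 = £315. Cost to owner: £315. OOP to date £6,185.10.

£315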